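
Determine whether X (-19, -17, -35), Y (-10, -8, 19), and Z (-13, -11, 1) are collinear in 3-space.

XY = (9, 9, 54), XZ = (6, 6, 36).
XY × XZ = (0, 0, 0).
The cross product vanishes, so the three points are collinear.

Yes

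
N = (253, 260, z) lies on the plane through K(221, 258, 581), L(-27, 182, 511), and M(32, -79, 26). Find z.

576

Coplanarity requires KL · (KM × KN) = 0.
KL = (-248, -76, -70), KM = (-189, -337, -555); the triple product is linear in z with coefficient 69212 and constant term -39866112.
Setting it to zero: z = 576.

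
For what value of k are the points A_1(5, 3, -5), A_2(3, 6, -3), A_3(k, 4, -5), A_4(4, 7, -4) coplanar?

5

The points are coplanar iff A_1A_2 · (A_1A_3 × A_1A_4) = 0.
Expanding, this is linear in k: (5)k + (-25) = 0.
So k = 5.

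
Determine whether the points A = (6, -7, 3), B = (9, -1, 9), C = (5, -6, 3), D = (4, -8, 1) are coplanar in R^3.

The four points are coplanar iff the 3×3 determinant with rows AB, AC, AD is zero.
Rows: (3, 6, 6), (-1, 1, 0), (-2, -1, -2).
Expanding along the first row: (3)(-2) − (6)(2) + (6)(3) = 0.
Zero determinant ⇒ coplanar.

Yes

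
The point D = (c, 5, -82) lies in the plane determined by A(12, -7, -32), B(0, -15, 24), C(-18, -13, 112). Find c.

23

The plane through A, B, C has equation −816x + 48y − 168z = -4752.
Substituting D: (-816)c + (14016) = -4752, so c = 23.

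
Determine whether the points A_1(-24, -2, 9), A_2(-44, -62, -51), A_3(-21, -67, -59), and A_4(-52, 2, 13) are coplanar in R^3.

A normal to the plane through A_1, A_2, A_3 is n = A_1A_2 × A_1A_3 = (180, -1540, 1480).
The plane has equation n·P = 12080. For A_4: n·A_4 = 6800.
6800 ≠ 12080, so A_4 is off the plane.

No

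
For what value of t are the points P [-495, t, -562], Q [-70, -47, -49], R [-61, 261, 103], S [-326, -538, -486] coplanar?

Coplanarity ⇔ det[PQ; PR; PS] = 0.
Expanding, this is linear in t: (34979)t + (14341390) = 0.
So t = -410.

-410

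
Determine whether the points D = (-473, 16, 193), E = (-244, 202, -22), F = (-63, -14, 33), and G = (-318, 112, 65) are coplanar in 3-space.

No

A normal to the plane through D, E, F is n = DE × DF = (-36210, -51510, -83130).
The plane has equation n·P = 259080. For G: n·G = 342210.
342210 ≠ 259080, so G is off the plane.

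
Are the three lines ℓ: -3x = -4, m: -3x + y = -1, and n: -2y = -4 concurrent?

No

Lines aᵢx + bᵢy = cᵢ with pairwise distinct directions are concurrent exactly when det[aᵢ bᵢ cᵢ] = 0.
Here the determinant is -6.
Nonzero, so no common point exists.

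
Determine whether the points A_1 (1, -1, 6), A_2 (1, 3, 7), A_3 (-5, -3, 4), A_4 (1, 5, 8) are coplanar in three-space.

No

With A_1 as base: A_1A_2 = (0, 4, 1), A_1A_3 = (-6, -2, -2), A_1A_4 = (0, 6, 2).
A_1A_3 × A_1A_4 = (8, 12, -36).
A_1A_2 · (A_1A_3 × A_1A_4) = 12.
Since 12 ≠ 0, the four points are not coplanar.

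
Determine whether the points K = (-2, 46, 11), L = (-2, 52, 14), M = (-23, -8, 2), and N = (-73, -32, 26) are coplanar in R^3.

No

With K as base: KL = (0, 6, 3), KM = (-21, -54, -9), KN = (-71, -78, 15).
KM × KN = (-1512, 954, -2196).
KL · (KM × KN) = -864.
Since -864 ≠ 0, the four points are not coplanar.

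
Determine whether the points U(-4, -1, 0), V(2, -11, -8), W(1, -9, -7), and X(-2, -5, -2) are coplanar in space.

The four points are coplanar iff the 3×3 determinant with rows UV, UW, UX is zero.
Rows: (6, -10, -8), (5, -8, -7), (2, -4, -2).
Expanding along the first row: (6)(-12) − (-10)(4) + (-8)(-4) = 0.
Zero determinant ⇒ coplanar.

Yes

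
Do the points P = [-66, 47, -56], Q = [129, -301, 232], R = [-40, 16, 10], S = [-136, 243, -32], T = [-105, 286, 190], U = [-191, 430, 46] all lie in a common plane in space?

The plane through P, Q, R has normal n = PQ × PR = (-14040, -5382, 3003) and equation n·X = 505518.
Checking the remaining points: n·S = 505518, n·T = 505518, n·U = 505518.
All equal 505518, so all 6 points lie in one plane.

Yes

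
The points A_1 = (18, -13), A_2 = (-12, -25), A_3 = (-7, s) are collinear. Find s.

-23

Collinearity: (A_3 − A_1) must be parallel to (A_2 − A_1) = (-30, -12).
Cross-multiplying the components: (s − (-13))·(-30) = (-25)·(-12).
Solving gives s = -23.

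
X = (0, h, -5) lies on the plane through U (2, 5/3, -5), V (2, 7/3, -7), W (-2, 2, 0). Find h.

8/3

Coplanarity requires UV · (UW × UX) = 0.
UV = (0, 2/3, -2), UW = (-4, 1/3, 5); the triple product is linear in h with coefficient 8 and constant term -64/3.
Setting it to zero: h = 8/3.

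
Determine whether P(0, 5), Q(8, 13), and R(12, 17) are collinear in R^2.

Yes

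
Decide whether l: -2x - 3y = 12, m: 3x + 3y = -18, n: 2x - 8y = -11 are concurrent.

No

Intersecting l and m: solving the 2×2 system gives (x, y) = (-6, 0).
Substitute into n: (2)(-6) + (-8)(0) = -12.
But n requires -11 ≠ -12, so the three lines have no common point.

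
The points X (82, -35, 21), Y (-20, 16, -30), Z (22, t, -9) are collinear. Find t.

-5

Direction XY = (-102, 51, -51). From the x-coordinate of Z, the parameter along the line is τ = (22 − 82)/(-102) = 10/17.
Then t = (-35) + 10/17·(51) = -5.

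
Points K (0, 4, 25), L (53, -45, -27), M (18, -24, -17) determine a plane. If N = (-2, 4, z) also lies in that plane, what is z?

Coplanarity requires KL · (KM × KN) = 0.
KL = (53, -49, -52), KM = (18, -28, -42); the triple product is linear in z with coefficient -602 and constant term 13846.
Setting it to zero: z = 23.

23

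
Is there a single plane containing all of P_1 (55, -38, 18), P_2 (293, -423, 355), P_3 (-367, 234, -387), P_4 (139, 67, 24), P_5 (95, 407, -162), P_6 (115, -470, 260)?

The plane through P_1, P_2, P_3 has normal n = P_1P_2 × P_1P_3 = (64261, -45824, -97734) and equation n·P = 3516455.
Checking the remaining points: n·P_4 = 3516455, n·P_5 = 3287335, n·P_6 = 3516455.
Since n·P_5 = 3287335 ≠ 3516455, P_5 is off the plane and the points are not all coplanar.

No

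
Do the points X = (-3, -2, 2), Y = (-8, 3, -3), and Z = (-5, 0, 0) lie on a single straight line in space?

XY = (-5, 5, -5), XZ = (-2, 2, -2).
Each component of XZ is 2/5 times the corresponding component of XY, so XZ = 2/5·XY and the points are collinear.

Yes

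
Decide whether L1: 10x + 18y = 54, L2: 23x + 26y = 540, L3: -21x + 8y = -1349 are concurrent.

No

Intersecting L1 and L2: solving the 2×2 system gives (x, y) = (54, -27).
Substitute into L3: (-21)(54) + (8)(-27) = -1350.
But L3 requires -1349 ≠ -1350, so the three lines have no common point.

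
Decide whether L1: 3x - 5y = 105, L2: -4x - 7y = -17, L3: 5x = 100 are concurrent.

The three lines meet at one point iff the augmented coefficient matrix [aᵢ bᵢ cᵢ] has rank < 3, i.e. its determinant vanishes.
Here the determinant is 0.
It vanishes, so the lines are concurrent at (20, -9).

Yes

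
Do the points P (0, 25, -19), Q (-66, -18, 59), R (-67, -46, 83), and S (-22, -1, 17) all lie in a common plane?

No

A normal to the plane through P, Q, R is n = PQ × PR = (1152, 1506, 1805).
The plane has equation n·X = 3355. For S: n·S = 3835.
3835 ≠ 3355, so S is off the plane.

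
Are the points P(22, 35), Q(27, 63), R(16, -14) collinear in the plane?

PQ = (5, 28), PR = (-6, -49).
det[PQ; PR] = (5)(-49) − (28)(-6) = -77.
The determinant is nonzero, so they are not collinear.

No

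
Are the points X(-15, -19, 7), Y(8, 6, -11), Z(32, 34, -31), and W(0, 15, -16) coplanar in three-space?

With X as base: XY = (23, 25, -18), XZ = (47, 53, -38), XW = (15, 34, -23).
XZ × XW = (73, 511, 803).
XY · (XZ × XW) = 0.
The scalar triple product vanishes, so the four points are coplanar.

Yes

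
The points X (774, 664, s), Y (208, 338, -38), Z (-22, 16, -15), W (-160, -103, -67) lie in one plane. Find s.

Coplanarity ⇔ det[XY; XZ; XW] = 0.
Expanding, this is linear in s: (17066)s + (-5444054) = 0.
So s = 319.

319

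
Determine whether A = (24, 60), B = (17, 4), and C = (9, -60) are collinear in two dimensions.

AB = (-7, -56), AC = (-15, -120).
Twice the signed area of △ABC is (-7)(-120) − (-56)(-15) = 0.
The triangle is degenerate (zero area), so the points are collinear.

Yes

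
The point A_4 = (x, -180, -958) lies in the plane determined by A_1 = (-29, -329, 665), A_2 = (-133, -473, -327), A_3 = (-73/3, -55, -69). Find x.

-350/3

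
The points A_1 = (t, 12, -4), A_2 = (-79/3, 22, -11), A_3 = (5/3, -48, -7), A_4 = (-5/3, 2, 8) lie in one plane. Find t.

-49/3

The points are coplanar iff A_1A_2 · (A_1A_3 × A_1A_4) = 0.
Expanding, this is linear in t: (1250)t + (61250/3) = 0.
So t = -49/3.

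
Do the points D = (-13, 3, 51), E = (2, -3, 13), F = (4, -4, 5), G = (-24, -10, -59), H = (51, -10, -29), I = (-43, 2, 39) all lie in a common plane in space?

No

The plane through D, E, F has normal n = DE × DF = (10, 44, -3) and equation n·P = -151.
Checking the remaining points: n·G = -503, n·H = 157, n·I = -459.
Since n·G = -503 ≠ -151, G is off the plane and the points are not all coplanar.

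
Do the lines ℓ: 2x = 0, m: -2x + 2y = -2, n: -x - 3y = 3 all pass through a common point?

Lines aᵢx + bᵢy = cᵢ with pairwise distinct directions are concurrent exactly when det[aᵢ bᵢ cᵢ] = 0.
Here the determinant is 0.
It vanishes, so the lines are concurrent at (0, -1).

Yes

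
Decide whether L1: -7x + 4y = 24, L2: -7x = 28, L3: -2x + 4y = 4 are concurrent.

Yes

Intersecting L1 and L2: solving the 2×2 system gives (x, y) = (-4, -1).
Substitute into L3: (-2)(-4) + (4)(-1) = 4.
This equals 4, so (-4, -1) lies on all three lines and they are concurrent.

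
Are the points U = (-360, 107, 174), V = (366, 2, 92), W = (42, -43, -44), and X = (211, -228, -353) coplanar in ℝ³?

No

A normal to the plane through U, V, W is n = UV × UW = (10590, 125304, -66690).
The plane has equation n·P = -2008932. For X: n·X = -2793252.
-2793252 ≠ -2008932, so X is off the plane.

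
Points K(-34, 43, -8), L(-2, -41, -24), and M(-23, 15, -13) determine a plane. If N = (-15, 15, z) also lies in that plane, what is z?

The plane through K, L, M has equation −28x − 16y + 28z = 40.
Substituting N: (28)z + (180) = 40, so z = -5.

-5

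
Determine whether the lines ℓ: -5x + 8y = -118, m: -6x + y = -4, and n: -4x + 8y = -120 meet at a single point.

Yes

The three lines meet at one point iff the augmented coefficient matrix [aᵢ bᵢ cᵢ] has rank < 3, i.e. its determinant vanishes.
Here the determinant is 0.
It vanishes, so the lines are concurrent at (-2, -16).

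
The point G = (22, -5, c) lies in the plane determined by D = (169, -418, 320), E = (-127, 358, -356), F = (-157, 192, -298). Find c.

-30

The plane through D, E, F has equation −67208x + 37448y + 72416z = -3838296.
Substituting G: (72416)c + (-1665816) = -3838296, so c = -30.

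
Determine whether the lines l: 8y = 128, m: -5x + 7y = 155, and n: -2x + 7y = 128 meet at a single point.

No

Intersecting l and m: solving the 2×2 system gives (x, y) = (-43/5, 16).
Substitute into n: (-2)(-43/5) + (7)(16) = 646/5.
But n requires 128 ≠ 646/5, so the three lines have no common point.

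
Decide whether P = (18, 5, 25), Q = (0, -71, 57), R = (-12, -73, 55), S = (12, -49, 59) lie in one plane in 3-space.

No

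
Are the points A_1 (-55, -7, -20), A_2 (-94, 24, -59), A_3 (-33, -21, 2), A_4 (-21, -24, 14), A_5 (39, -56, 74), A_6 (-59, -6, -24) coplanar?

Yes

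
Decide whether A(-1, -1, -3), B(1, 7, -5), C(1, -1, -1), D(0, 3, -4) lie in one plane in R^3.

Yes

A normal to the plane through A, B, C is n = AB × AC = (16, -8, -16).
The plane has equation n·P = 40. For D: n·D = 40.
Equal, so D lies in the plane and all four are coplanar.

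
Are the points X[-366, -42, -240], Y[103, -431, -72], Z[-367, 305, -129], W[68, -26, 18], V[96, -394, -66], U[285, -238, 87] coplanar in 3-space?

No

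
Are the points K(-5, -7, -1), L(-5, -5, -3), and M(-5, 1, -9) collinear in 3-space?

KL = (0, 2, -2), KM = (0, 8, -8).
KL × KM = (0, 0, 0).
The cross product vanishes, so the three points are collinear.

Yes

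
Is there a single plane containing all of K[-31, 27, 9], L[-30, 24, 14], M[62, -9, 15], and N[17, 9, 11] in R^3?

A normal to the plane through K, L, M is n = KL × KM = (162, 459, 243).
The plane has equation n·P = 9558. For N: n·N = 9558.
Equal, so N lies in the plane and all four are coplanar.

Yes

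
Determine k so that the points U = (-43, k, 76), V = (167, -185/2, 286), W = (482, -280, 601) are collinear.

65/2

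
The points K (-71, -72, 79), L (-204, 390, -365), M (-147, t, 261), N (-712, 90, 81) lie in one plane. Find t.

Coplanarity ⇔ det[KL; KM; KN] = 0.
Expanding, this is linear in t: (-284870)t + (-64950360) = 0.
So t = -228.

-228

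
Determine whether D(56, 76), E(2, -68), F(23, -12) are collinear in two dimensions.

Yes

DE = (-54, -144), DF = (-33, -88).
det[DE; DF] = (-54)(-88) − (-144)(-33) = 0.
The determinant is zero, so the points are collinear.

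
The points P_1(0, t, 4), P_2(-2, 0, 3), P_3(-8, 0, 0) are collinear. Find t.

Collinearity requires P_1P_2 × P_1P_3 = 0; each component is linear in t.
The x-component gives (3)t + (0) = 0, so t = 0.
The remaining components then also vanish.

0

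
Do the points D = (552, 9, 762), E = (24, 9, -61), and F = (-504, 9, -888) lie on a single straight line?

DE = (-528, 0, -823), DF = (-1056, 0, -1650).
DE × DF = (0, -2112, 0).
The cross product is nonzero, so the points do not lie on one line.

No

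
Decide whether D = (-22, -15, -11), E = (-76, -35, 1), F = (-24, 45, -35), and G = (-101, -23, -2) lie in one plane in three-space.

A normal to the plane through D, E, F is n = DE × DF = (-240, -1320, -3280).
The plane has equation n·P = 61160. For G: n·G = 61160.
Equal, so G lies in the plane and all four are coplanar.

Yes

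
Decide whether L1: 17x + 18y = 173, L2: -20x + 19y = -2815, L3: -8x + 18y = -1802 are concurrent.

Lines aᵢx + bᵢy = cᵢ with pairwise distinct directions are concurrent exactly when det[aᵢ bᵢ cᵢ] = 0.
Here the determinant is 0.
It vanishes, so the lines are concurrent at (79, -65).

Yes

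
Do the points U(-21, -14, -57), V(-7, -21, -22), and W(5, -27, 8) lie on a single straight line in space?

Yes

UV = (14, -7, 35), UW = (26, -13, 65).
Each component of UW is 13/7 times the corresponding component of UV, so UW = 13/7·UV and the points are collinear.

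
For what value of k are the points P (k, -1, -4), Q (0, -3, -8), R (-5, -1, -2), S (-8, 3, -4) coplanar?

The points are coplanar iff PQ · (PR × PS) = 0.
Expanding, this is linear in k: (28)k + (112) = 0.
So k = -4.

-4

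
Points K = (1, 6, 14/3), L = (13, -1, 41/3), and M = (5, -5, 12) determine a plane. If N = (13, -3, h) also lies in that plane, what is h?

A normal to the plane is n = KL × KM = (143/3, -52, -104).
N lies in the plane iff n · KN = 0.
This gives (-104)h + (4576/3) = 0, so h = 44/3.

44/3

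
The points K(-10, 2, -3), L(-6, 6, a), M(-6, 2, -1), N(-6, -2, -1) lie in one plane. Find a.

-1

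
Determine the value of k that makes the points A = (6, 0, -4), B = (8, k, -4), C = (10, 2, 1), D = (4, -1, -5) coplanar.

1

Normal to plane ACD: n = (3, -6, 0); plane equation n·P = 18.
Requiring n·B = 18: (-6)k + (24) = 18.
So k = 1.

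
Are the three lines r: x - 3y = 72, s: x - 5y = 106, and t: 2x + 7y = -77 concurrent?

Yes

Intersecting r and s: solving the 2×2 system gives (x, y) = (21, -17).
Substitute into t: (2)(21) + (7)(-17) = -77.
This equals -77, so (21, -17) lies on all three lines and they are concurrent.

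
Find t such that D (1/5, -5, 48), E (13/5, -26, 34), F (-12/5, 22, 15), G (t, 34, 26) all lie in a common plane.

-19/5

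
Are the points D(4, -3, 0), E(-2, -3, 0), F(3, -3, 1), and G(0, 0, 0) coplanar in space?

No

The four points are coplanar iff the 3×3 determinant with rows DE, DF, DG is zero.
Rows: (-6, 0, 0), (-1, 0, 1), (-4, 3, 0).
Expanding along the first row: (-6)(-3) − (0)(4) + (0)(-3) = 18.
Nonzero ⇒ not coplanar.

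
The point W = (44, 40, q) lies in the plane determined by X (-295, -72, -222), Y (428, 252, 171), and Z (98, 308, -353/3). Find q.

-49/3

A normal to the plane is n = XY × XZ = (-115536, 79016, 147408).
W lies in the plane iff n · XW = 0.
This gives (147408)q + (2407664) = 0, so q = -49/3.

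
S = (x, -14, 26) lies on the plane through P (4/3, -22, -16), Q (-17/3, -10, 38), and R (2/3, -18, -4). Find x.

-5

The plane through P, Q, R has equation −72x + 48y − 20z = -832.
Substituting S: (-72)x + (-1192) = -832, so x = -5.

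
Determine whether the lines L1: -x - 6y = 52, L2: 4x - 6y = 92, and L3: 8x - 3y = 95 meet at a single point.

Lines aᵢx + bᵢy = cᵢ with pairwise distinct directions are concurrent exactly when det[aᵢ bᵢ cᵢ] = 0.
Here the determinant is 30.
Nonzero, so no common point exists.

No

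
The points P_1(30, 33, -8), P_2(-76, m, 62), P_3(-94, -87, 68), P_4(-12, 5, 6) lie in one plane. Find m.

Coplanarity ⇔ det[P_1P_2; P_1P_3; P_1P_4] = 0.
Expanding, this is linear in m: (-1456)m + (-109200) = 0.
So m = -75.

-75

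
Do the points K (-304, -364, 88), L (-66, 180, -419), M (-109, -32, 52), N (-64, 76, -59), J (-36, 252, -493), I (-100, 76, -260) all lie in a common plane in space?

No

The plane through K, L, M has normal n = KL × KM = (148740, -90297, -27064) and equation n·P = -14730484.
Checking the remaining points: n·N = -14785156, n·J = -14766932, n·I = -14699932.
Since n·N = -14785156 ≠ -14730484, N is off the plane and the points are not all coplanar.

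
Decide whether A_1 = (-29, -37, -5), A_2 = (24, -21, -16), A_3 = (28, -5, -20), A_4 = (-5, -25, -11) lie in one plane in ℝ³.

A normal to the plane through A_1, A_2, A_3 is n = A_1A_2 × A_1A_3 = (112, 168, 784).
The plane has equation n·P = -13384. For A_4: n·A_4 = -13384.
Equal, so A_4 lies in the plane and all four are coplanar.

Yes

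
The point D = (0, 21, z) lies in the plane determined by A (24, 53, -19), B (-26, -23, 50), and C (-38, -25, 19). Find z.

1

Coplanarity requires AB · (AC × AD) = 0.
AB = (-50, -76, 69), AC = (-62, -78, 38); the triple product is linear in z with coefficient -812 and constant term 812.
Setting it to zero: z = 1.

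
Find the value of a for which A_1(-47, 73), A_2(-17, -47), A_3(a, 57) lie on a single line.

Collinearity: (A_3 − A_1) must be parallel to (A_2 − A_1) = (30, -120).
Cross-multiplying the components: (a − (-47))·(-120) = (-16)·(30).
Solving gives a = -43.

-43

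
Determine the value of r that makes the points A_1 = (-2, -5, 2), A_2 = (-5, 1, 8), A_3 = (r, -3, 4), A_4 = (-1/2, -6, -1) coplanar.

Normal to plane A_1A_2A_4: n = (-12, 0, -6); plane equation n·P = 12.
Requiring n·A_3 = 12: (-12)r + (-24) = 12.
So r = -3.

-3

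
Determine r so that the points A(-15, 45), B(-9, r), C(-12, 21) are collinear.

-3

The three points are collinear iff det[AB; AC] = 0.
This determinant is linear in r: (-3)r + (-9) = 0, so r = -3.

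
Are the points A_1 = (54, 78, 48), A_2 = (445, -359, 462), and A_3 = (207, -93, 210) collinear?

Yes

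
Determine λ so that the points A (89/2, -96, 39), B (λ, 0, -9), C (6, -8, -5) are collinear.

5/2

Direction AC = (-77/2, 88, -44). From the y-coordinate of B, the parameter along the line is τ = (0 − (-96))/88 = 12/11.
Then λ = 89/2 + 12/11·(-77/2) = 5/2.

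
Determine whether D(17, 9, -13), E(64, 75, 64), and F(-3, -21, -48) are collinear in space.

No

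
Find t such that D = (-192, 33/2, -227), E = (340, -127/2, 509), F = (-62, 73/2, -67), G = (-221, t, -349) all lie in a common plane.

184

Normal to plane DEF: n = (-27520, 10560, 21040); plane equation n·P = 682000.
Requiring n·G = 682000: (10560)t + (-1261040) = 682000.
So t = 184.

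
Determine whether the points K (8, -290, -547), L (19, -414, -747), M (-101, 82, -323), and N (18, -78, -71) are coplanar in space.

No

The four points are coplanar iff the 3×3 determinant with rows KL, KM, KN is zero.
Rows: (11, -124, -200), (-109, 372, 224), (10, 212, 476).
Expanding along the first row: (11)(129584) − (-124)(-54124) + (-200)(-26828) = 79648.
Nonzero ⇒ not coplanar.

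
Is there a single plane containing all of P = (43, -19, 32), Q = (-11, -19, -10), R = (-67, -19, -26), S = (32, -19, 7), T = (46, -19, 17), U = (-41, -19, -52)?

The plane through P, Q, R has normal n = PQ × PR = (0, 1488, 0) and equation n·X = -28272.
Checking the remaining points: n·S = -28272, n·T = -28272, n·U = -28272.
All equal -28272, so all 6 points lie in one plane.

Yes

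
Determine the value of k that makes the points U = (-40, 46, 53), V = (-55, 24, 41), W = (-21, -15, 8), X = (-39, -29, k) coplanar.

The points are coplanar iff UV · (UW × UX) = 0.
Expanding, this is linear in k: (1333)k + (-2666) = 0.
So k = 2.

2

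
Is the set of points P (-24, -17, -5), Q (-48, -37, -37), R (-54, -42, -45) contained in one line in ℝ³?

PQ = (-24, -20, -32), PR = (-30, -25, -40).
PQ × PR = (0, 0, 0).
The cross product vanishes, so the three points are collinear.

Yes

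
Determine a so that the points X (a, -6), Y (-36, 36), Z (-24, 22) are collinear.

Collinearity: (X − Y) must be parallel to (Z − Y) = (12, -14).
Cross-multiplying the components: (a − (-36))·(-14) = (-42)·(12).
Solving gives a = 0.

0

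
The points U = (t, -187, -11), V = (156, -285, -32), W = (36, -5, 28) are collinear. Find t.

Collinearity requires UV × UW = 0; each component is linear in t.
The y-component gives (60)t + (-6840) = 0, so t = 114.
The remaining components then also vanish.

114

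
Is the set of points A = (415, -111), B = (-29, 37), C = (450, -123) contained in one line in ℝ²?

No

AB = (-444, 148), AC = (35, -12).
det[AB; AC] = (-444)(-12) − (148)(35) = 148.
The determinant is nonzero, so they are not collinear.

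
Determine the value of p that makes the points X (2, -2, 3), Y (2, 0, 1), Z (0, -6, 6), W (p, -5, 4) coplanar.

Coplanarity ⇔ det[XY; XZ; XW] = 0.
Expanding, this is linear in p: (-2)p + (-4) = 0.
So p = -2.

-2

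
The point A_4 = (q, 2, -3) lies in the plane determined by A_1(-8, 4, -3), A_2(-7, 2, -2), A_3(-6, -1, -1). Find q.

-8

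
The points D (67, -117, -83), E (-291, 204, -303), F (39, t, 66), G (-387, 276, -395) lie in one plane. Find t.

The points are coplanar iff DE · (DF × DG) = 0.
Expanding, this is linear in t: (11816)t + (248136) = 0.
So t = -21.

-21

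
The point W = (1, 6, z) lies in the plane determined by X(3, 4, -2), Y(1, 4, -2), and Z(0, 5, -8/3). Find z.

A normal to the plane is n = XY × XZ = (0, -4/3, -2).
W lies in the plane iff n · XW = 0.
This gives (-2)z + (-20/3) = 0, so z = -10/3.

-10/3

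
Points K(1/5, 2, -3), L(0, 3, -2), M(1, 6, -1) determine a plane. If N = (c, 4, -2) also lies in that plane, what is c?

3/5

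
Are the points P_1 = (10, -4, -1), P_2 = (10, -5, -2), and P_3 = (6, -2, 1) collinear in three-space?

P_1P_2 = (0, -1, -1), P_1P_3 = (-4, 2, 2).
P_1P_2 × P_1P_3 = (0, 4, -4).
The cross product is nonzero, so the points do not lie on one line.

No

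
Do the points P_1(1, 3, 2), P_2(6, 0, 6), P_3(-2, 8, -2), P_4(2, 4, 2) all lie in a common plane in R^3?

A normal to the plane through P_1, P_2, P_3 is n = P_1P_2 × P_1P_3 = (-8, 8, 16).
The plane has equation n·P = 48. For P_4: n·P_4 = 48.
Equal, so P_4 lies in the plane and all four are coplanar.

Yes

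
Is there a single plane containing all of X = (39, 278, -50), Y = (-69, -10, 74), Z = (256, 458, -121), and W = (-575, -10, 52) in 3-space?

With X as base: XY = (-108, -288, 124), XZ = (217, 180, -71), XW = (-614, -288, 102).
XZ × XW = (-2088, 21460, 48024).
XY · (XZ × XW) = 0.
The scalar triple product vanishes, so the four points are coplanar.

Yes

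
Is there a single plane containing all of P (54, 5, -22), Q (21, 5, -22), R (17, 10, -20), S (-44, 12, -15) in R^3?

A normal to the plane through P, Q, R is n = PQ × PR = (0, 66, -165).
The plane has equation n·X = 3960. For S: n·S = 3267.
3267 ≠ 3960, so S is off the plane.

No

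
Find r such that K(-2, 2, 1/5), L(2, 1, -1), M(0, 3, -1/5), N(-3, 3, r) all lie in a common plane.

3/5

Coplanarity ⇔ det[KL; KM; KN] = 0.
Expanding, this is linear in r: (6)r + (-18/5) = 0.
So r = 3/5.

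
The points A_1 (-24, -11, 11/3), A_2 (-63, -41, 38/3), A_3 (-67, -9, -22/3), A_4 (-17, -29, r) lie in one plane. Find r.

The points are coplanar iff A_1A_2 · (A_1A_3 × A_1A_4) = 0.
Expanding, this is linear in r: (-1368)r + (21888) = 0.
So r = 16.

16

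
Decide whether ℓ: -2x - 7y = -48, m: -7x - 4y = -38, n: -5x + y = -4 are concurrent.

The three lines meet at one point iff the augmented coefficient matrix [aᵢ bᵢ cᵢ] has rank < 3, i.e. its determinant vanishes.
Here the determinant is 54.
Nonzero, so no common point exists.

No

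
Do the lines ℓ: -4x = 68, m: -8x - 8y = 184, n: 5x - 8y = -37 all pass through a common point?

Yes

Intersecting ℓ and m: solving the 2×2 system gives (x, y) = (-17, -6).
Substitute into n: (5)(-17) + (-8)(-6) = -37.
This equals -37, so (-17, -6) lies on all three lines and they are concurrent.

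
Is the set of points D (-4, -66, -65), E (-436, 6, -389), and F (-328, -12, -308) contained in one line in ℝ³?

Yes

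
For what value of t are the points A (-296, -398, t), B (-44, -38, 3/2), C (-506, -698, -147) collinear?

-159/2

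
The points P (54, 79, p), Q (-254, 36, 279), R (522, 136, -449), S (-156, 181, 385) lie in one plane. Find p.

-5

Coplanarity ⇔ det[PQ; PR; PS] = 0.
Expanding, this is linear in p: (-102720)p + (-513600) = 0.
So p = -5.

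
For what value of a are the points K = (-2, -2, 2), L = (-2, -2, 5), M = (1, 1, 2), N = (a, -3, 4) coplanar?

Coplanarity ⇔ det[KL; KM; KN] = 0.
Expanding, this is linear in a: (-9)a + (-27) = 0.
So a = -3.

-3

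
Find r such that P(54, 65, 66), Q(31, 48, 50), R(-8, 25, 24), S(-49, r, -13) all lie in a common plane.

The points are coplanar iff PQ · (PR × PS) = 0.
Expanding, this is linear in r: (26)r + (1274) = 0.
So r = -49.

-49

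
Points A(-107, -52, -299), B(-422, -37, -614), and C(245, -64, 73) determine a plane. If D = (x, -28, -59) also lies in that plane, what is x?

Coplanarity requires AB · (AC × AD) = 0.
AB = (-315, 15, -315), AC = (352, -12, 372); the triple product is linear in x with coefficient 1800 and constant term -16200.
Setting it to zero: x = 9.

9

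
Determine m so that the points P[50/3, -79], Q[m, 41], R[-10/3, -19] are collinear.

The three points are collinear iff det[PQ; PR] = 0.
This determinant is linear in m: (60)m + (1400) = 0, so m = -70/3.

-70/3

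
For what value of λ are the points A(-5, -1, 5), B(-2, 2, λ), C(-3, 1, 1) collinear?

-1

Direction AC = (2, 2, -4). From the x-coordinate of B, the parameter along the line is τ = (-2 − (-5))/2 = 3/2.
Then λ = 5 + 3/2·(-4) = -1.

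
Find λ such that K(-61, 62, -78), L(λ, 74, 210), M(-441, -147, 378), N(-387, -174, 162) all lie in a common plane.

-157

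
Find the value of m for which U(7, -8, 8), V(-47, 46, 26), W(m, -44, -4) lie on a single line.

Collinearity requires UV × UW = 0; each component is linear in m.
The y-component gives (18)m + (-774) = 0, so m = 43.
The remaining components then also vanish.

43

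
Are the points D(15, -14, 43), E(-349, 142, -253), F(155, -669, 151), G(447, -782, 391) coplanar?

No

With D as base: DE = (-364, 156, -296), DF = (140, -655, 108), DG = (432, -768, 348).
DF × DG = (-144996, -2064, 175440).
DE · (DF × DG) = 526320.
Since 526320 ≠ 0, the four points are not coplanar.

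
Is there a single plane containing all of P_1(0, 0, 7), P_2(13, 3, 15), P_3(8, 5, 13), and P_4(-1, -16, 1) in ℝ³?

With P_1 as base: P_1P_2 = (13, 3, 8), P_1P_3 = (8, 5, 6), P_1P_4 = (-1, -16, -6).
P_1P_3 × P_1P_4 = (66, 42, -123).
P_1P_2 · (P_1P_3 × P_1P_4) = 0.
The scalar triple product vanishes, so the four points are coplanar.

Yes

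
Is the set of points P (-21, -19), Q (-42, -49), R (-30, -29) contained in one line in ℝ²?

PQ = (-21, -30), PR = (-9, -10).
Twice the signed area of △PQR is (-21)(-10) − (-30)(-9) = -60.
The area is nonzero, so the three points are not collinear.

No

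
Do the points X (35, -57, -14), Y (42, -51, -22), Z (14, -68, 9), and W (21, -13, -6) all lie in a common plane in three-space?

Yes

The four points are coplanar iff the 3×3 determinant with rows XY, XZ, XW is zero.
Rows: (7, 6, -8), (-21, -11, 23), (-14, 44, 8).
Expanding along the first row: (7)(-1100) − (6)(154) + (-8)(-1078) = 0.
Zero determinant ⇒ coplanar.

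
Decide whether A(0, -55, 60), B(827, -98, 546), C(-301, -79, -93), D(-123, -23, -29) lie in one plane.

With A as base: AB = (827, -43, 486), AC = (-301, -24, -153), AD = (-123, 32, -89).
AC × AD = (7032, -7970, -12584).
AB · (AC × AD) = 42350.
Since 42350 ≠ 0, the four points are not coplanar.

No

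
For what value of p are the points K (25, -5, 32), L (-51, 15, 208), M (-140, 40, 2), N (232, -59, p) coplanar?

-571

Normal to plane KLM: n = (-8520, -31320, -120); plane equation n·P = -60240.
Requiring n·N = -60240: (-120)p + (-128760) = -60240.
So p = -571.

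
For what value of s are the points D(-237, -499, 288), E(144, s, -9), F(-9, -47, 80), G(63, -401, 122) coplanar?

23

Normal to plane DFG: n = (-54648, -24552, -113256); plane equation n·P = -7414704.
Requiring n·E = -7414704: (-24552)s + (-6850008) = -7414704.
So s = 23.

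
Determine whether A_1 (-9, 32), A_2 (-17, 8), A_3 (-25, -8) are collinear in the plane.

No

A_1A_2 = (-8, -24), A_1A_3 = (-16, -40).
det[A_1A_2; A_1A_3] = (-8)(-40) − (-24)(-16) = -64.
The determinant is nonzero, so they are not collinear.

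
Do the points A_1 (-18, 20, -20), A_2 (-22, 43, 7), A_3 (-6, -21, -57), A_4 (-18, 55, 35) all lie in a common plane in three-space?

A normal to the plane through A_1, A_2, A_3 is n = A_1A_2 × A_1A_3 = (256, 176, -112).
The plane has equation n·P = 1152. For A_4: n·A_4 = 1152.
Equal, so A_4 lies in the plane and all four are coplanar.

Yes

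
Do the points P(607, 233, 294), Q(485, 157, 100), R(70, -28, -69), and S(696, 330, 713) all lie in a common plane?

With P as base: PQ = (-122, -76, -194), PR = (-537, -261, -363), PS = (89, 97, 419).
PR × PS = (-74148, 192696, -28860).
PQ · (PR × PS) = 0.
The scalar triple product vanishes, so the four points are coplanar.

Yes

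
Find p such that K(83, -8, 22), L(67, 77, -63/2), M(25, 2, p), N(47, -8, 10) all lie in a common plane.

Normal to plane KLN: n = (-1020, 1734, 3060); plane equation n·P = -31212.
Requiring n·M = -31212: (3060)p + (-22032) = -31212.
So p = -3.

-3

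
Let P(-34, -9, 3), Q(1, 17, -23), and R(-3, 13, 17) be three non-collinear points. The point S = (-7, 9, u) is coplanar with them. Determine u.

57

A normal to the plane is n = PQ × PR = (936, -1296, -36).
S lies in the plane iff n · PS = 0.
This gives (-36)u + (2052) = 0, so u = 57.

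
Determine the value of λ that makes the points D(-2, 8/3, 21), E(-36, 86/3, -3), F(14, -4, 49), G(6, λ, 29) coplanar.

-8/3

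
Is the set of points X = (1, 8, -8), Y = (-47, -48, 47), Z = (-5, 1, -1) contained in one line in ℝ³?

No

XY = (-48, -56, 55), XZ = (-6, -7, 7).
XY × XZ = (-7, 6, 0).
The cross product is nonzero, so the points do not lie on one line.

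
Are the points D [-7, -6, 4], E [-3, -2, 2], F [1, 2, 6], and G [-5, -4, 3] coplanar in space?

Yes

The four points are coplanar iff the 3×3 determinant with rows DE, DF, DG is zero.
Rows: (4, 4, -2), (8, 8, 2), (2, 2, -1).
Expanding along the first row: (4)(-12) − (4)(-12) + (-2)(0) = 0.
Zero determinant ⇒ coplanar.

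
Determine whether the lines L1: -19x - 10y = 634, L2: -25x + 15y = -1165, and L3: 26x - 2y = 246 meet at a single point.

Yes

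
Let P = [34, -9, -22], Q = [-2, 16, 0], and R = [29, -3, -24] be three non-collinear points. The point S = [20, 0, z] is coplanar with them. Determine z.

-12

A normal to the plane is n = PQ × PR = (-182, -182, -91).
S lies in the plane iff n · PS = 0.
This gives (-91)z + (-1092) = 0, so z = -12.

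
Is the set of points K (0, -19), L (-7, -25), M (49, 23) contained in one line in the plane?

KL = (-7, -6), KM = (49, 42).
Twice the signed area of △KLM is (-7)(42) − (-6)(49) = 0.
The triangle is degenerate (zero area), so the points are collinear.

Yes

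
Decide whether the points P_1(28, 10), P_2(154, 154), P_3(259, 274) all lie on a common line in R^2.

Yes

P_1P_2 = (126, 144), P_1P_3 = (231, 264).
det[P_1P_2; P_1P_3] = (126)(264) − (144)(231) = 0.
The determinant is zero, so the points are collinear.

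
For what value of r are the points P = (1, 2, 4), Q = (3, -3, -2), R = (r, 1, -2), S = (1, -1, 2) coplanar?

5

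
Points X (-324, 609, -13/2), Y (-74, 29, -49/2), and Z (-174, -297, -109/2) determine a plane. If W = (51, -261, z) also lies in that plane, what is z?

A normal to the plane is n = XY × XZ = (11532, 9300, -139500).
W lies in the plane iff n · XW = 0.
This gives (-139500)z + (-4673250) = 0, so z = -67/2.

-67/2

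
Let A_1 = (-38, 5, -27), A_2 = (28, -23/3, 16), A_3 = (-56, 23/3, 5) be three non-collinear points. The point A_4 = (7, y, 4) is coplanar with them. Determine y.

-11/3

Coplanarity requires A_1A_2 · (A_1A_3 × A_1A_4) = 0.
A_1A_2 = (66, -38/3, 43), A_1A_3 = (-18, 8/3, 32); the triple product is linear in y with coefficient -2886 and constant term -10582.
Setting it to zero: y = -11/3.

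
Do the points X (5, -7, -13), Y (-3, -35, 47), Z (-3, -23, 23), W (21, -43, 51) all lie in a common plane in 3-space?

Yes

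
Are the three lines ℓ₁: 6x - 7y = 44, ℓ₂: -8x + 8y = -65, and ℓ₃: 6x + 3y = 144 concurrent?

No

Lines aᵢx + bᵢy = cᵢ with pairwise distinct directions are concurrent exactly when det[aᵢ bᵢ cᵢ] = 0.
Here the determinant is -420.
Nonzero, so no common point exists.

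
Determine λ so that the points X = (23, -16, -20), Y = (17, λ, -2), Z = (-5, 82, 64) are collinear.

5

Direction XZ = (-28, 98, 84). From the x-coordinate of Y, the parameter along the line is τ = (17 − 23)/(-28) = 3/14.
Then λ = (-16) + 3/14·(98) = 5.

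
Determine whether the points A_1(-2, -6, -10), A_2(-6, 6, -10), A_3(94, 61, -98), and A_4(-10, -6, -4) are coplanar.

With A_1 as base: A_1A_2 = (-4, 12, 0), A_1A_3 = (96, 67, -88), A_1A_4 = (-8, 0, 6).
A_1A_3 × A_1A_4 = (402, 128, 536).
A_1A_2 · (A_1A_3 × A_1A_4) = -72.
Since -72 ≠ 0, the four points are not coplanar.

No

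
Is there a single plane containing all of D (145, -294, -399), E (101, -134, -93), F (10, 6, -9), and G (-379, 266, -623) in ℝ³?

Yes

With D as base: DE = (-44, 160, 306), DF = (-135, 300, 390), DG = (-524, 560, -224).
DF × DG = (-285600, -234600, 81600).
DE · (DF × DG) = 0.
The scalar triple product vanishes, so the four points are coplanar.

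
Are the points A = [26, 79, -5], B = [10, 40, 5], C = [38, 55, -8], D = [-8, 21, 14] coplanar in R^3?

No

A normal to the plane through A, B, C is n = AB × AC = (357, 72, 852).
The plane has equation n·P = 10710. For D: n·D = 10584.
10584 ≠ 10710, so D is off the plane.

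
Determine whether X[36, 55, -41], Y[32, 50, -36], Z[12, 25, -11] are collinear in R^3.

XY = (-4, -5, 5), XZ = (-24, -30, 30).
Each component of XZ is 6 times the corresponding component of XY, so XZ = 6·XY and the points are collinear.

Yes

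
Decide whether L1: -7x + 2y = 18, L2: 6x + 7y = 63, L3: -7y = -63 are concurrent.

Yes

Lines aᵢx + bᵢy = cᵢ with pairwise distinct directions are concurrent exactly when det[aᵢ bᵢ cᵢ] = 0.
Here the determinant is 0.
It vanishes, so the lines are concurrent at (0, 9).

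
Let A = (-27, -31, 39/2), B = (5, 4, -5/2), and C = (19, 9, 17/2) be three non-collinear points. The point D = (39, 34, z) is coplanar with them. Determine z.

A normal to the plane is n = AB × AC = (495, -660, -330).
D lies in the plane iff n · AD = 0.
This gives (-330)z + (-3795) = 0, so z = -23/2.

-23/2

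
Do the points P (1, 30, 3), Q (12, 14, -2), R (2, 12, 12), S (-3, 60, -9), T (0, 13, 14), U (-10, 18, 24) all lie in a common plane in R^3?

Yes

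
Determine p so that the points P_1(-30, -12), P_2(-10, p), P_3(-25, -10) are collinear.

Collinearity: (P_2 − P_1) must be parallel to (P_3 − P_1) = (5, 2).
Cross-multiplying the components: (p − (-12))·(5) = (20)·(2).
Solving gives p = -4.

-4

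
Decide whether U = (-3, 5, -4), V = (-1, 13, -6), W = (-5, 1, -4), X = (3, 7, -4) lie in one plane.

No

The four points are coplanar iff the 3×3 determinant with rows UV, UW, UX is zero.
Rows: (2, 8, -2), (-2, -4, 0), (6, 2, 0).
Expanding along the first row: (2)(0) − (8)(0) + (-2)(20) = -40.
Nonzero ⇒ not coplanar.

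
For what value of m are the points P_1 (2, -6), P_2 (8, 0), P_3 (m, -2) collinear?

6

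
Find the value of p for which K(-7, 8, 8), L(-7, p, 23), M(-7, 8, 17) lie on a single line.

Direction KM = (0, 0, 9). From the z-coordinate of L, the parameter along the line is τ = (23 − 8)/9 = 5/3.
Then p = 8 + 5/3·(0) = 8.

8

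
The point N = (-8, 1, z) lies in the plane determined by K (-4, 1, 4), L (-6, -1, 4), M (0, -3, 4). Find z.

4

The plane through K, L, M has equation 16z = 64.
Substituting N: (16)z + (0) = 64, so z = 4.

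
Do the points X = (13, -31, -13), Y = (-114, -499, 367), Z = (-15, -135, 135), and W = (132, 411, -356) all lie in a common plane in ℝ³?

A normal to the plane through X, Y, Z is n = XY × XZ = (-29744, 8156, 104).
The plane has equation n·P = -640860. For W: n·W = -611116.
-611116 ≠ -640860, so W is off the plane.

No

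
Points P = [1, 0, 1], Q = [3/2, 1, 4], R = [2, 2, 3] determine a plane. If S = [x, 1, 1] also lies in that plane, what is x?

3/2

The plane through P, Q, R has equation −4x + 2y = -4.
Substituting S: (-4)x + (2) = -4, so x = 3/2.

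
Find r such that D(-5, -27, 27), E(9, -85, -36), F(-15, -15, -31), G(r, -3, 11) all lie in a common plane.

Normal to plane DEF: n = (4120, 1442, -412); plane equation n·P = -70658.
Requiring n·G = -70658: (4120)r + (-8858) = -70658.
So r = -15.

-15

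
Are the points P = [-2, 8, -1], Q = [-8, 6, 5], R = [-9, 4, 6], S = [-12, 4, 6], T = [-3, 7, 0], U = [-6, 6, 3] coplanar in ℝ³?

No

The plane through P, Q, R has normal n = PQ × PR = (10, 0, 10) and equation n·X = -30.
Checking the remaining points: n·S = -60, n·T = -30, n·U = -30.
Since n·S = -60 ≠ -30, S is off the plane and the points are not all coplanar.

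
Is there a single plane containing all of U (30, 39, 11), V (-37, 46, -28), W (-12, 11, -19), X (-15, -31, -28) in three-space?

Yes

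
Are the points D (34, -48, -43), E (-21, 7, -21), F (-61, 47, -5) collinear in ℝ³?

Yes

DE = (-55, 55, 22), DF = (-95, 95, 38).
DE × DF = (0, 0, 0).
The cross product vanishes, so the three points are collinear.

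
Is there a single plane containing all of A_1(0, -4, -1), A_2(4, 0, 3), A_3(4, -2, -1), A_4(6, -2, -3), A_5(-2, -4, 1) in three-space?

Yes

The plane through A_1, A_2, A_3 has normal n = A_1A_2 × A_1A_3 = (-8, 16, -8) and equation n·P = -56.
Checking the remaining points: n·A_4 = -56, n·A_5 = -56.
All equal -56, so all 5 points lie in one plane.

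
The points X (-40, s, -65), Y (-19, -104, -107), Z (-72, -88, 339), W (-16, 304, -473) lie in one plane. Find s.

64

The points are coplanar iff XY · (XZ × XW) = 0.
Expanding, this is linear in s: (18060)s + (-1155840) = 0.
So s = 64.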